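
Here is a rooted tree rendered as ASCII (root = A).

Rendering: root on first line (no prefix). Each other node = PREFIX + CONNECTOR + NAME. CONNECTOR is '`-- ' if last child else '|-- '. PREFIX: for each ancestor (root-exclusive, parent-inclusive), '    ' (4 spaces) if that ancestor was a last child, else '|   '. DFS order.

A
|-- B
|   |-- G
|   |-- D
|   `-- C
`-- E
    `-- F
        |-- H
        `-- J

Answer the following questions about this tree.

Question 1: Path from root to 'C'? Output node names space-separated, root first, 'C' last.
Answer: A B C

Derivation:
Walk down from root: A -> B -> C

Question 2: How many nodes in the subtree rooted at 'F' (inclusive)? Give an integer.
Answer: 3

Derivation:
Subtree rooted at F contains: F, H, J
Count = 3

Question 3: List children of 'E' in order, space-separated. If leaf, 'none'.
Answer: F

Derivation:
Node E's children (from adjacency): F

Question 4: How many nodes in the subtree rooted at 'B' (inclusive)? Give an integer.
Subtree rooted at B contains: B, C, D, G
Count = 4

Answer: 4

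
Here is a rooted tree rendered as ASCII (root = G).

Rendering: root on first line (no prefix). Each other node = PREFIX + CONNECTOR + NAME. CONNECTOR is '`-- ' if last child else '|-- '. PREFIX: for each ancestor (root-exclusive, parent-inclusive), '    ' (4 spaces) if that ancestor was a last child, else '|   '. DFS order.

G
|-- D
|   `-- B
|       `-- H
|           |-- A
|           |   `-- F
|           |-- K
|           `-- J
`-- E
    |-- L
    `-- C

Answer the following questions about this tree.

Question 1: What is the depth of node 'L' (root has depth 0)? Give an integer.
Answer: 2

Derivation:
Path from root to L: G -> E -> L
Depth = number of edges = 2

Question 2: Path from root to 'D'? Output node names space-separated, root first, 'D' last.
Walk down from root: G -> D

Answer: G D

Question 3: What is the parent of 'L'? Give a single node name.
Scan adjacency: L appears as child of E

Answer: E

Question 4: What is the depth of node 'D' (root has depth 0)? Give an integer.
Answer: 1

Derivation:
Path from root to D: G -> D
Depth = number of edges = 1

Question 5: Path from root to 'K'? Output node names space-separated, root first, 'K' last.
Walk down from root: G -> D -> B -> H -> K

Answer: G D B H K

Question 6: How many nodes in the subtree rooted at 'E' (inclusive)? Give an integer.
Subtree rooted at E contains: C, E, L
Count = 3

Answer: 3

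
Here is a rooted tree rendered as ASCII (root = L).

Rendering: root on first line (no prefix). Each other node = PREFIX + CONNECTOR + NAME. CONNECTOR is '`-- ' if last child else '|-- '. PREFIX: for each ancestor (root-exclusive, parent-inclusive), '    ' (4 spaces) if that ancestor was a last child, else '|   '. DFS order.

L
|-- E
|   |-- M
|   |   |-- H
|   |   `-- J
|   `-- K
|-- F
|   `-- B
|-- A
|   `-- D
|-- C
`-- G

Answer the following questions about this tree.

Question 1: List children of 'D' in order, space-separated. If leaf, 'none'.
Node D's children (from adjacency): (leaf)

Answer: none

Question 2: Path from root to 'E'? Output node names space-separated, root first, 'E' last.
Walk down from root: L -> E

Answer: L E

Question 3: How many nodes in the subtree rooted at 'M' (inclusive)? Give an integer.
Subtree rooted at M contains: H, J, M
Count = 3

Answer: 3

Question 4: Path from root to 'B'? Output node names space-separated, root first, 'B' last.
Walk down from root: L -> F -> B

Answer: L F B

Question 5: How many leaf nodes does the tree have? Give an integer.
Answer: 7

Derivation:
Leaves (nodes with no children): B, C, D, G, H, J, K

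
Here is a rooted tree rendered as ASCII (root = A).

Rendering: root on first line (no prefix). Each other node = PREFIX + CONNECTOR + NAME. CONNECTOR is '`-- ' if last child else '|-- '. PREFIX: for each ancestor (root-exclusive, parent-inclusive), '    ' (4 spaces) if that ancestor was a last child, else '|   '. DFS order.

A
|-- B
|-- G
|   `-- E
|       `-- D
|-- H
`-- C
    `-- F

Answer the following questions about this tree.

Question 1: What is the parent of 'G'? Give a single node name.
Scan adjacency: G appears as child of A

Answer: A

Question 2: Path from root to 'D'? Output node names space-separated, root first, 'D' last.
Answer: A G E D

Derivation:
Walk down from root: A -> G -> E -> D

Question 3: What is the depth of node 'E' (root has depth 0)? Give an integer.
Answer: 2

Derivation:
Path from root to E: A -> G -> E
Depth = number of edges = 2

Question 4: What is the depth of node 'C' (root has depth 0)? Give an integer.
Answer: 1

Derivation:
Path from root to C: A -> C
Depth = number of edges = 1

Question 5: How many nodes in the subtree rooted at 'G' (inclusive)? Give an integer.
Answer: 3

Derivation:
Subtree rooted at G contains: D, E, G
Count = 3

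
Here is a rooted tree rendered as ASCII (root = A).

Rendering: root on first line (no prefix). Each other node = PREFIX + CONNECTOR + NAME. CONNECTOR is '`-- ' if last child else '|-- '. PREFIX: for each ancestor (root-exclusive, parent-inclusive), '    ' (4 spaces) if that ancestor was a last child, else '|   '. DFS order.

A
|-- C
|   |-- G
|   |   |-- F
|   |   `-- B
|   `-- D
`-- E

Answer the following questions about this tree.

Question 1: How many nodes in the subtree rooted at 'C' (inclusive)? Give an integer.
Answer: 5

Derivation:
Subtree rooted at C contains: B, C, D, F, G
Count = 5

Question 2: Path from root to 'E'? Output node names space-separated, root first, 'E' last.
Answer: A E

Derivation:
Walk down from root: A -> E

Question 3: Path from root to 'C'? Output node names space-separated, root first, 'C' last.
Walk down from root: A -> C

Answer: A C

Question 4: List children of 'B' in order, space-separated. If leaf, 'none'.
Node B's children (from adjacency): (leaf)

Answer: none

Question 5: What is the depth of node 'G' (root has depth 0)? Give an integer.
Answer: 2

Derivation:
Path from root to G: A -> C -> G
Depth = number of edges = 2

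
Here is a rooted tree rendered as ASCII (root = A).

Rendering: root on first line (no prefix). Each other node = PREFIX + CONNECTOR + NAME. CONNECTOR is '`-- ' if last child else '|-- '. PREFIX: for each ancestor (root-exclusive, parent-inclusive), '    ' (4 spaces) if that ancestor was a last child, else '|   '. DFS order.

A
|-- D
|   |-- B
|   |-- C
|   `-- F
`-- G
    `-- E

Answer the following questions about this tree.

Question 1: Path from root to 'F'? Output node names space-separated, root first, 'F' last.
Answer: A D F

Derivation:
Walk down from root: A -> D -> F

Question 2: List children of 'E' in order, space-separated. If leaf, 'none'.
Node E's children (from adjacency): (leaf)

Answer: none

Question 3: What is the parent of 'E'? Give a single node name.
Answer: G

Derivation:
Scan adjacency: E appears as child of G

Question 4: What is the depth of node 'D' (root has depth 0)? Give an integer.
Answer: 1

Derivation:
Path from root to D: A -> D
Depth = number of edges = 1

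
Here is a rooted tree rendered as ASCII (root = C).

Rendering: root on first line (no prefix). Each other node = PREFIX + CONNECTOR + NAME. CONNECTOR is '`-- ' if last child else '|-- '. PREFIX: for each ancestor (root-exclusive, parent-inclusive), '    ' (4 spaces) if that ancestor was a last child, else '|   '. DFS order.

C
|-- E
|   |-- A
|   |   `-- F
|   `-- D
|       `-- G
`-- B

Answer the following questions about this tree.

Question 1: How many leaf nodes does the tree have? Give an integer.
Answer: 3

Derivation:
Leaves (nodes with no children): B, F, G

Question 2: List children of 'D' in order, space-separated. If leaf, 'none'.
Answer: G

Derivation:
Node D's children (from adjacency): G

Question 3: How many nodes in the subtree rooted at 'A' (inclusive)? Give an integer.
Subtree rooted at A contains: A, F
Count = 2

Answer: 2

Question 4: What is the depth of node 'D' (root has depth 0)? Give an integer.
Path from root to D: C -> E -> D
Depth = number of edges = 2

Answer: 2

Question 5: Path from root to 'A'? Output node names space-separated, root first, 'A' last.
Answer: C E A

Derivation:
Walk down from root: C -> E -> A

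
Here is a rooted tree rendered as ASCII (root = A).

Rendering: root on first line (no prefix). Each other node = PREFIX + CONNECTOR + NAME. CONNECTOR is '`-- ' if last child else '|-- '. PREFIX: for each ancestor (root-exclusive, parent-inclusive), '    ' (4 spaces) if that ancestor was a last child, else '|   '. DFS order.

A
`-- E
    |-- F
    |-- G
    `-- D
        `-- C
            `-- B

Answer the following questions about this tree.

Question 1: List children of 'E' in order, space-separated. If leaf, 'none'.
Node E's children (from adjacency): F, G, D

Answer: F G D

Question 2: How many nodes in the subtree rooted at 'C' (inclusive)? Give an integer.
Answer: 2

Derivation:
Subtree rooted at C contains: B, C
Count = 2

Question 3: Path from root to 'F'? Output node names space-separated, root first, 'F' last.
Walk down from root: A -> E -> F

Answer: A E F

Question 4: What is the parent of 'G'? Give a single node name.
Scan adjacency: G appears as child of E

Answer: E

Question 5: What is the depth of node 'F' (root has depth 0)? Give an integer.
Path from root to F: A -> E -> F
Depth = number of edges = 2

Answer: 2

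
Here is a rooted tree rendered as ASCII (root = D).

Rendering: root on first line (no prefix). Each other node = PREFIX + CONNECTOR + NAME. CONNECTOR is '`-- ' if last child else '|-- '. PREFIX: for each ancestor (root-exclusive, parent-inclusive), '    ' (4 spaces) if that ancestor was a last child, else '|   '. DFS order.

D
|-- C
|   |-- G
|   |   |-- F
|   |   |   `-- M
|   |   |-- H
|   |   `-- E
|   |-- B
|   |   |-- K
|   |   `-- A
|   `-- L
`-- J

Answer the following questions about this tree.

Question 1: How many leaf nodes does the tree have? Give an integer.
Answer: 7

Derivation:
Leaves (nodes with no children): A, E, H, J, K, L, M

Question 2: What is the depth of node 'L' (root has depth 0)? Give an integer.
Answer: 2

Derivation:
Path from root to L: D -> C -> L
Depth = number of edges = 2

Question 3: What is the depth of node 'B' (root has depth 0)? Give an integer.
Path from root to B: D -> C -> B
Depth = number of edges = 2

Answer: 2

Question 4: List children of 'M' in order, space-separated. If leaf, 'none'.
Node M's children (from adjacency): (leaf)

Answer: none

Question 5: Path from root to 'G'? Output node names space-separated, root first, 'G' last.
Answer: D C G

Derivation:
Walk down from root: D -> C -> G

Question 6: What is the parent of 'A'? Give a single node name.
Scan adjacency: A appears as child of B

Answer: B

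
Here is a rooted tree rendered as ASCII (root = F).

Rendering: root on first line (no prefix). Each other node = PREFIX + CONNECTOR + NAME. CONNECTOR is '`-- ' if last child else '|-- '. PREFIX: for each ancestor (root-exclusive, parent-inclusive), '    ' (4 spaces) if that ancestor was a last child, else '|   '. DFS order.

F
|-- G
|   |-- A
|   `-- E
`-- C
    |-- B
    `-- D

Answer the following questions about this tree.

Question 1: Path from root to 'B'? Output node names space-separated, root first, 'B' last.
Walk down from root: F -> C -> B

Answer: F C B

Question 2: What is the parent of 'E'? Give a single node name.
Answer: G

Derivation:
Scan adjacency: E appears as child of G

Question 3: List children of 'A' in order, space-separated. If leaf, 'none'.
Answer: none

Derivation:
Node A's children (from adjacency): (leaf)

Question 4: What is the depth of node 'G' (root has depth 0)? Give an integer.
Answer: 1

Derivation:
Path from root to G: F -> G
Depth = number of edges = 1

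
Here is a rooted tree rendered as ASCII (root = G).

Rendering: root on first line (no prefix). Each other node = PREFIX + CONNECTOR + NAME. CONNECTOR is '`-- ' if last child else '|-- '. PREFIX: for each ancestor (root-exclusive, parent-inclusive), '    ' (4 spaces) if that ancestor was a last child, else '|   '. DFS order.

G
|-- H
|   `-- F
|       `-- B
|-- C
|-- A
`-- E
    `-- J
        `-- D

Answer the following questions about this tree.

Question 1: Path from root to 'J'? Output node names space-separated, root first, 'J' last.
Answer: G E J

Derivation:
Walk down from root: G -> E -> J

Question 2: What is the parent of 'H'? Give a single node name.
Answer: G

Derivation:
Scan adjacency: H appears as child of G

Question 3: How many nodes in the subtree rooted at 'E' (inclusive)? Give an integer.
Answer: 3

Derivation:
Subtree rooted at E contains: D, E, J
Count = 3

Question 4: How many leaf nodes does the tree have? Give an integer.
Leaves (nodes with no children): A, B, C, D

Answer: 4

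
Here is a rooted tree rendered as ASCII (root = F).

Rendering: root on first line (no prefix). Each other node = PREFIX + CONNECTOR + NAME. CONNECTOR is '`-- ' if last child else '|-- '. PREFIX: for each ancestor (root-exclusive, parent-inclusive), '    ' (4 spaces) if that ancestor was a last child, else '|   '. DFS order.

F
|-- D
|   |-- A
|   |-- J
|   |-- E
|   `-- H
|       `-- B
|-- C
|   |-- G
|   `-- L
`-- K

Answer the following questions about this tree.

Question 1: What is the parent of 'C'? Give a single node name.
Scan adjacency: C appears as child of F

Answer: F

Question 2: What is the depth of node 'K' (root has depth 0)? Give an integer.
Path from root to K: F -> K
Depth = number of edges = 1

Answer: 1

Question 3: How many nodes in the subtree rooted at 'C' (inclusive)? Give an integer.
Subtree rooted at C contains: C, G, L
Count = 3

Answer: 3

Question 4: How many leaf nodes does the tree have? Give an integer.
Leaves (nodes with no children): A, B, E, G, J, K, L

Answer: 7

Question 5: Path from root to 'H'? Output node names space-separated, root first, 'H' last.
Walk down from root: F -> D -> H

Answer: F D H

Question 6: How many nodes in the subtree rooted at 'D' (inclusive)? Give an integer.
Answer: 6

Derivation:
Subtree rooted at D contains: A, B, D, E, H, J
Count = 6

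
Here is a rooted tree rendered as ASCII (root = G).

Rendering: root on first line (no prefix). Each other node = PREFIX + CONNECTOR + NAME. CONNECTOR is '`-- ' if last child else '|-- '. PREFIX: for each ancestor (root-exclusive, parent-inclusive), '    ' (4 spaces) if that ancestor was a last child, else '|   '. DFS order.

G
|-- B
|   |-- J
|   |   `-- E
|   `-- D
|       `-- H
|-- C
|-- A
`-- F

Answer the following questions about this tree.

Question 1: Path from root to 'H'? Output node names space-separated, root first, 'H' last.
Walk down from root: G -> B -> D -> H

Answer: G B D H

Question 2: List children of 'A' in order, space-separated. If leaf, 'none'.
Answer: none

Derivation:
Node A's children (from adjacency): (leaf)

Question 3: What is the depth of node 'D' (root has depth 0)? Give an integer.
Path from root to D: G -> B -> D
Depth = number of edges = 2

Answer: 2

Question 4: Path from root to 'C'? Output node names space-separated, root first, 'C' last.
Walk down from root: G -> C

Answer: G C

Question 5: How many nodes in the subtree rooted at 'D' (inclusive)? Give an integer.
Answer: 2

Derivation:
Subtree rooted at D contains: D, H
Count = 2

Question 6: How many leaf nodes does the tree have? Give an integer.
Answer: 5

Derivation:
Leaves (nodes with no children): A, C, E, F, H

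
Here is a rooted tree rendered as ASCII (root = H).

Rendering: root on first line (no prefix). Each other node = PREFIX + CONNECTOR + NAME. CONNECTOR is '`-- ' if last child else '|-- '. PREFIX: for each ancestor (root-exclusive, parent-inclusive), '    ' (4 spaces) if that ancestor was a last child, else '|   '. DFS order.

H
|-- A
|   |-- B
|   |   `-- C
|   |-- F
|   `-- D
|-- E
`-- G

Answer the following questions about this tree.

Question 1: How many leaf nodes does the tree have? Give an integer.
Answer: 5

Derivation:
Leaves (nodes with no children): C, D, E, F, G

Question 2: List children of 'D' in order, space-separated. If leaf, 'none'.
Node D's children (from adjacency): (leaf)

Answer: none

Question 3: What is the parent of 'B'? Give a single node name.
Scan adjacency: B appears as child of A

Answer: A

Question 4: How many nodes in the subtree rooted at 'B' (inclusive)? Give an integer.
Answer: 2

Derivation:
Subtree rooted at B contains: B, C
Count = 2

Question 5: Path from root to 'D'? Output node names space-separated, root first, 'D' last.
Walk down from root: H -> A -> D

Answer: H A D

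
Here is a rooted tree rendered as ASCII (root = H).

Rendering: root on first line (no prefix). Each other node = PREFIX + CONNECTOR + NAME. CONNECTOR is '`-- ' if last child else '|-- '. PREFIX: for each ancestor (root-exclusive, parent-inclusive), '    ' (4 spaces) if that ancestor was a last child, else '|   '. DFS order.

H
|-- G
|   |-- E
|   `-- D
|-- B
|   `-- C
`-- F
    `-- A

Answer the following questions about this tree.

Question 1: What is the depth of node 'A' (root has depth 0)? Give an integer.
Answer: 2

Derivation:
Path from root to A: H -> F -> A
Depth = number of edges = 2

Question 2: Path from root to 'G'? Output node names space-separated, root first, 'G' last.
Walk down from root: H -> G

Answer: H G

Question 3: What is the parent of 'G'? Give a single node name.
Scan adjacency: G appears as child of H

Answer: H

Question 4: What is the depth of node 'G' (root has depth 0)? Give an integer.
Answer: 1

Derivation:
Path from root to G: H -> G
Depth = number of edges = 1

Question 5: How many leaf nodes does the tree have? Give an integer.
Leaves (nodes with no children): A, C, D, E

Answer: 4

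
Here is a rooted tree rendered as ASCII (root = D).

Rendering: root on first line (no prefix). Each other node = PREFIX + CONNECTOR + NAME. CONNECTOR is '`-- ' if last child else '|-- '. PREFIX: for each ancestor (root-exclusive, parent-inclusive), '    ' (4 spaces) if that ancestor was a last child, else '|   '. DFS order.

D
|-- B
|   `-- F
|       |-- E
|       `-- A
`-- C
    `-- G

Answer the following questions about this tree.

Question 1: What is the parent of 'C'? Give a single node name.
Scan adjacency: C appears as child of D

Answer: D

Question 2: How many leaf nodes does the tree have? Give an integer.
Leaves (nodes with no children): A, E, G

Answer: 3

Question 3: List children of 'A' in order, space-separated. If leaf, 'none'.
Node A's children (from adjacency): (leaf)

Answer: none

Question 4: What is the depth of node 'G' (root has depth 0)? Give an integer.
Path from root to G: D -> C -> G
Depth = number of edges = 2

Answer: 2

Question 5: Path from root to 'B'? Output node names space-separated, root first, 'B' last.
Answer: D B

Derivation:
Walk down from root: D -> B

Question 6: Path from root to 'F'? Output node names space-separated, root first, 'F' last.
Answer: D B F

Derivation:
Walk down from root: D -> B -> F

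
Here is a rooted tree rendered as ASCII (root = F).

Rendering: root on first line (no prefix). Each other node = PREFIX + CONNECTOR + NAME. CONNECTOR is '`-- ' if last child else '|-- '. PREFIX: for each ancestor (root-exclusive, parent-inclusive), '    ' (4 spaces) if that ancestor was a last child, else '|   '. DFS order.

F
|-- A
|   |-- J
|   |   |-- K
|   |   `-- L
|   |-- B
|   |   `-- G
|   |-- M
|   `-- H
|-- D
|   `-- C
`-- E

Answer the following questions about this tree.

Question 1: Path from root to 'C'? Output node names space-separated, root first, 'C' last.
Walk down from root: F -> D -> C

Answer: F D C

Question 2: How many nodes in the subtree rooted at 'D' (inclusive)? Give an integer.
Subtree rooted at D contains: C, D
Count = 2

Answer: 2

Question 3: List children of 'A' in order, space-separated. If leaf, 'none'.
Answer: J B M H

Derivation:
Node A's children (from adjacency): J, B, M, H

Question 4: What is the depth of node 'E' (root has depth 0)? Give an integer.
Path from root to E: F -> E
Depth = number of edges = 1

Answer: 1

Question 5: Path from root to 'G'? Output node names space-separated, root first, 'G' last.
Walk down from root: F -> A -> B -> G

Answer: F A B G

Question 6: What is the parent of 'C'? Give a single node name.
Answer: D

Derivation:
Scan adjacency: C appears as child of D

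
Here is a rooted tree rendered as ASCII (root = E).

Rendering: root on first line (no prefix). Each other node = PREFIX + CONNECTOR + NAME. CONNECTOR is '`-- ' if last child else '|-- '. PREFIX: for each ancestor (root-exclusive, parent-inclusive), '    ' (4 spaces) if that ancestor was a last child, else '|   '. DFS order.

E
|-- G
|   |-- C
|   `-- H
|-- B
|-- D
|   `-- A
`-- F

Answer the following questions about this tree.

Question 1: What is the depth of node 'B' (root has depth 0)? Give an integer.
Path from root to B: E -> B
Depth = number of edges = 1

Answer: 1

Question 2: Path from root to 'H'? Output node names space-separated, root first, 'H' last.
Answer: E G H

Derivation:
Walk down from root: E -> G -> H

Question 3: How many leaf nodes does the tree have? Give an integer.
Answer: 5

Derivation:
Leaves (nodes with no children): A, B, C, F, H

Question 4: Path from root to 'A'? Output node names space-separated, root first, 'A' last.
Answer: E D A

Derivation:
Walk down from root: E -> D -> A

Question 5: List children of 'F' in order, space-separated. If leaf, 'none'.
Node F's children (from adjacency): (leaf)

Answer: none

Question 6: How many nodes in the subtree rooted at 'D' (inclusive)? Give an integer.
Answer: 2

Derivation:
Subtree rooted at D contains: A, D
Count = 2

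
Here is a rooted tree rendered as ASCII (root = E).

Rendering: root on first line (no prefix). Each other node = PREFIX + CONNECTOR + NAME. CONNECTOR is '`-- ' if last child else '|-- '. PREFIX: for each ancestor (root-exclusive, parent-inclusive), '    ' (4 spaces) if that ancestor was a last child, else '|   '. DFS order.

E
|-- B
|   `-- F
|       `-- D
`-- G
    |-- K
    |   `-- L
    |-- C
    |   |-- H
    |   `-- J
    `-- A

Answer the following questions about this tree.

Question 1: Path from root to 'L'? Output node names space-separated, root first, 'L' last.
Answer: E G K L

Derivation:
Walk down from root: E -> G -> K -> L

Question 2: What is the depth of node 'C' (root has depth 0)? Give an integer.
Path from root to C: E -> G -> C
Depth = number of edges = 2

Answer: 2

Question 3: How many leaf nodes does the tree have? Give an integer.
Leaves (nodes with no children): A, D, H, J, L

Answer: 5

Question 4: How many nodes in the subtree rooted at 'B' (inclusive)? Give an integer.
Subtree rooted at B contains: B, D, F
Count = 3

Answer: 3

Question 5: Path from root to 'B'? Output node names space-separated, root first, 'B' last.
Walk down from root: E -> B

Answer: E B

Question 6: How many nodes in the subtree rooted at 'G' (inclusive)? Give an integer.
Subtree rooted at G contains: A, C, G, H, J, K, L
Count = 7

Answer: 7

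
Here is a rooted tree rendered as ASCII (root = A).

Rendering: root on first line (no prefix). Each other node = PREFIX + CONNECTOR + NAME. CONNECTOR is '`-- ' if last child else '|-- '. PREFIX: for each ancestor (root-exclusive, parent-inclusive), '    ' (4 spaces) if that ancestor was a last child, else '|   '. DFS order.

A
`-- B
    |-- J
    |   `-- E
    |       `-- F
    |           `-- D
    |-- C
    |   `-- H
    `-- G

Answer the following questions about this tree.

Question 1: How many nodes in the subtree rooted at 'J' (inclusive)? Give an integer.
Answer: 4

Derivation:
Subtree rooted at J contains: D, E, F, J
Count = 4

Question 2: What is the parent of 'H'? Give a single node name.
Scan adjacency: H appears as child of C

Answer: C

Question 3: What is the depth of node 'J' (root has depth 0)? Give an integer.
Answer: 2

Derivation:
Path from root to J: A -> B -> J
Depth = number of edges = 2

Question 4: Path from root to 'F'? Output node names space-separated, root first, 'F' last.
Answer: A B J E F

Derivation:
Walk down from root: A -> B -> J -> E -> F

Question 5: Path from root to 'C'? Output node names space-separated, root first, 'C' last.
Answer: A B C

Derivation:
Walk down from root: A -> B -> C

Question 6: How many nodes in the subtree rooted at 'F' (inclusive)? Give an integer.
Subtree rooted at F contains: D, F
Count = 2

Answer: 2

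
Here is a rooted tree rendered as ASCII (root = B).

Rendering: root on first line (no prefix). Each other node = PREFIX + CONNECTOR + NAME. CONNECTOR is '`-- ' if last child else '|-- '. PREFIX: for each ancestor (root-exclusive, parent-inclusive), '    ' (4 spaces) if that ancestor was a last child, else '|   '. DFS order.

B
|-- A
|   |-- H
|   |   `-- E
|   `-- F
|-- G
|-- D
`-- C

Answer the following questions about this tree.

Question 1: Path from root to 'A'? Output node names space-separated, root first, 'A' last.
Walk down from root: B -> A

Answer: B A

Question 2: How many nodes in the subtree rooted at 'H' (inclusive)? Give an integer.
Subtree rooted at H contains: E, H
Count = 2

Answer: 2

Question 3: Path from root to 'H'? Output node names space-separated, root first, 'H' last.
Walk down from root: B -> A -> H

Answer: B A H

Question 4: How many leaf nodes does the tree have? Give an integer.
Leaves (nodes with no children): C, D, E, F, G

Answer: 5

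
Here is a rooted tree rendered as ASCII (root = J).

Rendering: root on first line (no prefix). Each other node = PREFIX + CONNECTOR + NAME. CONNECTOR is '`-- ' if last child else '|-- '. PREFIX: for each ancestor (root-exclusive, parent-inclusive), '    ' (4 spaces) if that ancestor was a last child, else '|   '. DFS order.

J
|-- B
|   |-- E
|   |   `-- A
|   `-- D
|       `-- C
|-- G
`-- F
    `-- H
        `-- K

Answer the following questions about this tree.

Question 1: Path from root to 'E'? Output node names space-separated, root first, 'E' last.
Answer: J B E

Derivation:
Walk down from root: J -> B -> E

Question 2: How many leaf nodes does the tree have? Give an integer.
Leaves (nodes with no children): A, C, G, K

Answer: 4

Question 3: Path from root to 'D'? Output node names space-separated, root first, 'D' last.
Walk down from root: J -> B -> D

Answer: J B D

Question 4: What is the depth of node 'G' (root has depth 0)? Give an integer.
Path from root to G: J -> G
Depth = number of edges = 1

Answer: 1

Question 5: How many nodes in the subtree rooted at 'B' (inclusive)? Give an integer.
Subtree rooted at B contains: A, B, C, D, E
Count = 5

Answer: 5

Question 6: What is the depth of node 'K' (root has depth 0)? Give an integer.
Answer: 3

Derivation:
Path from root to K: J -> F -> H -> K
Depth = number of edges = 3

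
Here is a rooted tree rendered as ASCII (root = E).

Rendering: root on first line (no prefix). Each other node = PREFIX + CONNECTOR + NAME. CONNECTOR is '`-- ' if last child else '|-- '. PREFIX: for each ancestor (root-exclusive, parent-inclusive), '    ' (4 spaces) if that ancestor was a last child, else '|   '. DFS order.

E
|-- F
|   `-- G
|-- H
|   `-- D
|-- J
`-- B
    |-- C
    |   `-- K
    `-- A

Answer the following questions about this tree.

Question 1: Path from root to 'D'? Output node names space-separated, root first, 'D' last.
Answer: E H D

Derivation:
Walk down from root: E -> H -> D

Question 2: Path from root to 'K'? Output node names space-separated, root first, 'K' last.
Walk down from root: E -> B -> C -> K

Answer: E B C K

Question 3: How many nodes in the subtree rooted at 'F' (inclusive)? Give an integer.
Subtree rooted at F contains: F, G
Count = 2

Answer: 2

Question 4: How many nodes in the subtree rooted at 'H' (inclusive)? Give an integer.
Subtree rooted at H contains: D, H
Count = 2

Answer: 2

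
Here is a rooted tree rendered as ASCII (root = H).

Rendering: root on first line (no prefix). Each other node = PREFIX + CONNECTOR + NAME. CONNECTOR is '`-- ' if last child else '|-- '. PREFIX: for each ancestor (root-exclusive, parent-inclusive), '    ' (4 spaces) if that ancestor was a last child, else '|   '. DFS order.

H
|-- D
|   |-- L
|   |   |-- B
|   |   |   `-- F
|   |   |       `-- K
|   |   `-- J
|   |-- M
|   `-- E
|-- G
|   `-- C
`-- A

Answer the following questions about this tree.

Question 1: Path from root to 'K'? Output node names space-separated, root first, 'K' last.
Walk down from root: H -> D -> L -> B -> F -> K

Answer: H D L B F K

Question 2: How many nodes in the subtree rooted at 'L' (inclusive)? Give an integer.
Answer: 5

Derivation:
Subtree rooted at L contains: B, F, J, K, L
Count = 5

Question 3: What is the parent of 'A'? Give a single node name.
Answer: H

Derivation:
Scan adjacency: A appears as child of H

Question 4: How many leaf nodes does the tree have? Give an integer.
Answer: 6

Derivation:
Leaves (nodes with no children): A, C, E, J, K, M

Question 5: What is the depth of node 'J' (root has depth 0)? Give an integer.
Answer: 3

Derivation:
Path from root to J: H -> D -> L -> J
Depth = number of edges = 3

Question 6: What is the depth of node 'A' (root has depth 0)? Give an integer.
Answer: 1

Derivation:
Path from root to A: H -> A
Depth = number of edges = 1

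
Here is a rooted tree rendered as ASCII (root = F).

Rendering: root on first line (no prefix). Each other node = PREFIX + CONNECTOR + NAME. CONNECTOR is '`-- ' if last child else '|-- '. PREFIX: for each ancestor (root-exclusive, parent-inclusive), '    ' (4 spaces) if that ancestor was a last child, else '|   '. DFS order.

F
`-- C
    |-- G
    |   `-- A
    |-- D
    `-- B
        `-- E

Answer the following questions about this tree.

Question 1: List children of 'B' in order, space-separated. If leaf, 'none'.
Answer: E

Derivation:
Node B's children (from adjacency): E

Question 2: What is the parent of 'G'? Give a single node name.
Answer: C

Derivation:
Scan adjacency: G appears as child of C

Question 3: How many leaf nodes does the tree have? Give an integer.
Leaves (nodes with no children): A, D, E

Answer: 3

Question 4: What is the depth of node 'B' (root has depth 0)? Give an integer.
Answer: 2

Derivation:
Path from root to B: F -> C -> B
Depth = number of edges = 2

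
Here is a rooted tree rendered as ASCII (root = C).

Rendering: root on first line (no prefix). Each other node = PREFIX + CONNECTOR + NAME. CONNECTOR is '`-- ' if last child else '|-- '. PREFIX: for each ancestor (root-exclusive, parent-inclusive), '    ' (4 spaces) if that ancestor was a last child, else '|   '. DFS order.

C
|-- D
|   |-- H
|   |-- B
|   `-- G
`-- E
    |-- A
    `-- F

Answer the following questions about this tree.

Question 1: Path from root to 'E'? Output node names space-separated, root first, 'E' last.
Answer: C E

Derivation:
Walk down from root: C -> E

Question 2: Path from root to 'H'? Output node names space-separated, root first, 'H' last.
Walk down from root: C -> D -> H

Answer: C D H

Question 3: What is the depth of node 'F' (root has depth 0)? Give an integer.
Answer: 2

Derivation:
Path from root to F: C -> E -> F
Depth = number of edges = 2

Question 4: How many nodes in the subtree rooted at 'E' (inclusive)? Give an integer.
Subtree rooted at E contains: A, E, F
Count = 3

Answer: 3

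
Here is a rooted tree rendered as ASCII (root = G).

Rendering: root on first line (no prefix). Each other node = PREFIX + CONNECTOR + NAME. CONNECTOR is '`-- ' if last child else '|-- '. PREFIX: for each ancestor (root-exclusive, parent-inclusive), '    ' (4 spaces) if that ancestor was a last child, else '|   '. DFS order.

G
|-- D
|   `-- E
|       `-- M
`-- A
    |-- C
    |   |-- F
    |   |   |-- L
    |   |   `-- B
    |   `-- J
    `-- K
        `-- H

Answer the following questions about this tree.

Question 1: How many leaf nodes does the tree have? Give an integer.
Leaves (nodes with no children): B, H, J, L, M

Answer: 5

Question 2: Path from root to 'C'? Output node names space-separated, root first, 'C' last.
Walk down from root: G -> A -> C

Answer: G A C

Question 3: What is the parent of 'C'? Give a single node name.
Scan adjacency: C appears as child of A

Answer: A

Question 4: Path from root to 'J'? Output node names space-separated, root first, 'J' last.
Answer: G A C J

Derivation:
Walk down from root: G -> A -> C -> J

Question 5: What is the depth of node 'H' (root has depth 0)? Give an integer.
Path from root to H: G -> A -> K -> H
Depth = number of edges = 3

Answer: 3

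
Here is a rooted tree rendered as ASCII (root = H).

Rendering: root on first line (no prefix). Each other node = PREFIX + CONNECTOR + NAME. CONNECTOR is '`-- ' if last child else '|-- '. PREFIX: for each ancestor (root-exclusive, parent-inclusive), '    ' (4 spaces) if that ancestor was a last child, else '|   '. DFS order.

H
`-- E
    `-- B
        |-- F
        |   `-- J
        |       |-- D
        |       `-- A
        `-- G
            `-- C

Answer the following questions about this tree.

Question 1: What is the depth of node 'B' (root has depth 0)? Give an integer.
Path from root to B: H -> E -> B
Depth = number of edges = 2

Answer: 2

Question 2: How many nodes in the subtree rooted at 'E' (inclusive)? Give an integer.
Subtree rooted at E contains: A, B, C, D, E, F, G, J
Count = 8

Answer: 8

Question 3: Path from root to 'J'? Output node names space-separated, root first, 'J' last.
Walk down from root: H -> E -> B -> F -> J

Answer: H E B F J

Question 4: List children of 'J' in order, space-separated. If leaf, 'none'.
Node J's children (from adjacency): D, A

Answer: D A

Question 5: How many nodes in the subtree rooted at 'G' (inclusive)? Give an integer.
Subtree rooted at G contains: C, G
Count = 2

Answer: 2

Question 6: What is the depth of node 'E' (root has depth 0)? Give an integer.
Path from root to E: H -> E
Depth = number of edges = 1

Answer: 1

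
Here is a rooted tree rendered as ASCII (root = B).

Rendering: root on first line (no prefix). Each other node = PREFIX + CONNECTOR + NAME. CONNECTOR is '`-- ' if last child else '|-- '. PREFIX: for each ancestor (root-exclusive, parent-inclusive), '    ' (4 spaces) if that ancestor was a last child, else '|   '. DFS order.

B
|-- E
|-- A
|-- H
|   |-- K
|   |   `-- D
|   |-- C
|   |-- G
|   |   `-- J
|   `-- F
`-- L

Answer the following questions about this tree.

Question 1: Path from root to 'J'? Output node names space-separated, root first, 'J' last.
Walk down from root: B -> H -> G -> J

Answer: B H G J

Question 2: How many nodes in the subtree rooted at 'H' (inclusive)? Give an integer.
Subtree rooted at H contains: C, D, F, G, H, J, K
Count = 7

Answer: 7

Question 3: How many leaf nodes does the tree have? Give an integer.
Answer: 7

Derivation:
Leaves (nodes with no children): A, C, D, E, F, J, L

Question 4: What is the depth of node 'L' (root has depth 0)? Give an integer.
Path from root to L: B -> L
Depth = number of edges = 1

Answer: 1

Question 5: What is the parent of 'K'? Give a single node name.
Scan adjacency: K appears as child of H

Answer: H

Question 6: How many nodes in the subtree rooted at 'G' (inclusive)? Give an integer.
Answer: 2

Derivation:
Subtree rooted at G contains: G, J
Count = 2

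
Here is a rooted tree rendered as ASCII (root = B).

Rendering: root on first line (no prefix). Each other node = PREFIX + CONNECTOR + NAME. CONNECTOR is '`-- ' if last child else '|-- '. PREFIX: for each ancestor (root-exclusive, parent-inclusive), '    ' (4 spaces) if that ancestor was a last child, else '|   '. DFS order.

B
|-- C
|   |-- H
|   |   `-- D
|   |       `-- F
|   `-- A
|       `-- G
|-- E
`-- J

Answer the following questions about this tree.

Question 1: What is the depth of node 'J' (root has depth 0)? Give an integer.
Answer: 1

Derivation:
Path from root to J: B -> J
Depth = number of edges = 1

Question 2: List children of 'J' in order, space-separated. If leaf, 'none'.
Answer: none

Derivation:
Node J's children (from adjacency): (leaf)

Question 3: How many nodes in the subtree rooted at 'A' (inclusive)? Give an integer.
Subtree rooted at A contains: A, G
Count = 2

Answer: 2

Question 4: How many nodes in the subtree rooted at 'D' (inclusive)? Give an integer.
Subtree rooted at D contains: D, F
Count = 2

Answer: 2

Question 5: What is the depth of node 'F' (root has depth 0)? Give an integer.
Answer: 4

Derivation:
Path from root to F: B -> C -> H -> D -> F
Depth = number of edges = 4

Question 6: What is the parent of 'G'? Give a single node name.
Answer: A

Derivation:
Scan adjacency: G appears as child of A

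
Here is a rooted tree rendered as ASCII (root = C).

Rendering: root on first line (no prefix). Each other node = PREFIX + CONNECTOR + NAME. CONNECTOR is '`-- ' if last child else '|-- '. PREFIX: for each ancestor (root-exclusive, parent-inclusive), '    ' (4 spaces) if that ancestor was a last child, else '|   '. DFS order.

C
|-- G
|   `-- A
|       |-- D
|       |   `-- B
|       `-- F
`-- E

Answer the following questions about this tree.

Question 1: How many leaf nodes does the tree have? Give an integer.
Answer: 3

Derivation:
Leaves (nodes with no children): B, E, F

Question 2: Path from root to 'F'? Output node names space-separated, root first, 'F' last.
Answer: C G A F

Derivation:
Walk down from root: C -> G -> A -> F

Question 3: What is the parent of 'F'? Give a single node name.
Scan adjacency: F appears as child of A

Answer: A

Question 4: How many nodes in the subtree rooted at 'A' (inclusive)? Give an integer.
Subtree rooted at A contains: A, B, D, F
Count = 4

Answer: 4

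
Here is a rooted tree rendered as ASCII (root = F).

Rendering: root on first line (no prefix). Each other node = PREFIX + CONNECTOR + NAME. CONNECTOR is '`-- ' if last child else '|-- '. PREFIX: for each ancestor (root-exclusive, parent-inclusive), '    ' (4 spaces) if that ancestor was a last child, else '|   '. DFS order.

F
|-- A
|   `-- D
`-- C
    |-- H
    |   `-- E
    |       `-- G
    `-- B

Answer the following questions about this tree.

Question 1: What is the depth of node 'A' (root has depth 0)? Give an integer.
Answer: 1

Derivation:
Path from root to A: F -> A
Depth = number of edges = 1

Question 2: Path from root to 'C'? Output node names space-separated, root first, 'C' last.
Walk down from root: F -> C

Answer: F C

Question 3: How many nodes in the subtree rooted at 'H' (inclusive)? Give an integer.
Answer: 3

Derivation:
Subtree rooted at H contains: E, G, H
Count = 3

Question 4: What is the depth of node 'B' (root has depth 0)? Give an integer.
Path from root to B: F -> C -> B
Depth = number of edges = 2

Answer: 2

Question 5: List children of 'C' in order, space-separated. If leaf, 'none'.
Node C's children (from adjacency): H, B

Answer: H B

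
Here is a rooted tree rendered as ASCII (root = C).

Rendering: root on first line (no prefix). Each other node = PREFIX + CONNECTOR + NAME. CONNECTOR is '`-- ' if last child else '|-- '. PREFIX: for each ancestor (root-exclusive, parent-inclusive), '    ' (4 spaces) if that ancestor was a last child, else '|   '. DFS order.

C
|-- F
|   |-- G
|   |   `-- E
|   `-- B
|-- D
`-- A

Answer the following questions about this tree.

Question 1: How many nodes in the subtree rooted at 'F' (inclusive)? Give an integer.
Subtree rooted at F contains: B, E, F, G
Count = 4

Answer: 4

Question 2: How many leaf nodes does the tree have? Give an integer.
Answer: 4

Derivation:
Leaves (nodes with no children): A, B, D, E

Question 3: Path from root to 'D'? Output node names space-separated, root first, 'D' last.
Walk down from root: C -> D

Answer: C D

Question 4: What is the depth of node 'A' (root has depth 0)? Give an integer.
Path from root to A: C -> A
Depth = number of edges = 1

Answer: 1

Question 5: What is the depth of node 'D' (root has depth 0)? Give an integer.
Answer: 1

Derivation:
Path from root to D: C -> D
Depth = number of edges = 1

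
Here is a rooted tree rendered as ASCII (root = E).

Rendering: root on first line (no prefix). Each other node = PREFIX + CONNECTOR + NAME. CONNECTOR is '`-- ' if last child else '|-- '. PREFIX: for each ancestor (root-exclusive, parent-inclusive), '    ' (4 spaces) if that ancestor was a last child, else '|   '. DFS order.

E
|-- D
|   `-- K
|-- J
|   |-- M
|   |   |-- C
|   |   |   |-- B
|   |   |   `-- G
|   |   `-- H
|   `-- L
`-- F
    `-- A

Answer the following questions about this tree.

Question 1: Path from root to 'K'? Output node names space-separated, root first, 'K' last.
Walk down from root: E -> D -> K

Answer: E D K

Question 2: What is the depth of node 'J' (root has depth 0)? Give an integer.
Answer: 1

Derivation:
Path from root to J: E -> J
Depth = number of edges = 1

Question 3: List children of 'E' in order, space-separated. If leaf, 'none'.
Node E's children (from adjacency): D, J, F

Answer: D J F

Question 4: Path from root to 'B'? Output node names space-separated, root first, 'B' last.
Walk down from root: E -> J -> M -> C -> B

Answer: E J M C B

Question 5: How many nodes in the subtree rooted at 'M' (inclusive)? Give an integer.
Subtree rooted at M contains: B, C, G, H, M
Count = 5

Answer: 5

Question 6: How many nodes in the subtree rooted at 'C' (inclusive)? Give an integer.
Subtree rooted at C contains: B, C, G
Count = 3

Answer: 3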